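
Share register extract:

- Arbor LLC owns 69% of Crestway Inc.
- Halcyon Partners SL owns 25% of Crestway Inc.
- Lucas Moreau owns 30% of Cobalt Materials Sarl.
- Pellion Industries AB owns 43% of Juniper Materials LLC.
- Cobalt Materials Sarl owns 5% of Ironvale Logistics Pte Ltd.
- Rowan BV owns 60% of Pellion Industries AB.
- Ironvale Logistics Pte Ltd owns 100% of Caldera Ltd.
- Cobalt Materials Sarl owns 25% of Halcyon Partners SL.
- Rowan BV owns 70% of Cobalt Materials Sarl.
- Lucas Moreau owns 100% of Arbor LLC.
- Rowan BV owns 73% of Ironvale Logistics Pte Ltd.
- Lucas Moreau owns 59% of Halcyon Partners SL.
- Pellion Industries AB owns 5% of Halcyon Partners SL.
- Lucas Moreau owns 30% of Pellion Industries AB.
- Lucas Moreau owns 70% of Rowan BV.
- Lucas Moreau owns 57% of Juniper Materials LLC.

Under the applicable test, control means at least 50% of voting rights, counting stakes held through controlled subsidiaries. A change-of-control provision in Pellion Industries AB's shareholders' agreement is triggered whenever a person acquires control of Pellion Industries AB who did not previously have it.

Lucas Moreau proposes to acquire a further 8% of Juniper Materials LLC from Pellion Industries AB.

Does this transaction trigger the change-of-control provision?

The purchase adds only to Lucas's holdings (Pellion's stake shrinks), so Lucas is the only person who could newly come to control Pellion.
Lucas holds 70% of Rowan, so Lucas controls Rowan.
Lucas and Rowan together hold 30% + 60% = 90% of Pellion, so Lucas controls Pellion.
So Lucas already controls Pellion before the transaction.
After the purchase, Lucas's direct stake in Juniper rises to 57% + 8% = 65%, and Pellion's stake falls to 35%.
Lucas controlled Pellion already, so this is not a new person acquiring control; every other person's position is unchanged or reduced.
No new person acquires control, so the clause is not triggered.

No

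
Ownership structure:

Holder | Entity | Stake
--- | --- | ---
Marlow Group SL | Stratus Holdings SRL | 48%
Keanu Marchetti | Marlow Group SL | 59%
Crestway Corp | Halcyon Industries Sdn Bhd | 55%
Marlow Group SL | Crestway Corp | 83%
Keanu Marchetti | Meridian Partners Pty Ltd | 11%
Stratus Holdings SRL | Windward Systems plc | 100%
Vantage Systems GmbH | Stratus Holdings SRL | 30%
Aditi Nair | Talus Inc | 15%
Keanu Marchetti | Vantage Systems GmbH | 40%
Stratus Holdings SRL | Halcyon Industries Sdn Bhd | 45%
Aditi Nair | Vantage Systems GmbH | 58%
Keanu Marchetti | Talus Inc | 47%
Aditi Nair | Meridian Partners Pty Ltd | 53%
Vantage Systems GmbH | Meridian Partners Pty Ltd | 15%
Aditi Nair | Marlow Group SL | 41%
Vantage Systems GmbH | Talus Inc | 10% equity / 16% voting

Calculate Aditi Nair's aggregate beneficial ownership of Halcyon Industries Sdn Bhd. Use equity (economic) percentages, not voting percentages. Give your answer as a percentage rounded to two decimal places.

Aditi reaches Halcyon along 3 paths.
Via Marlow → Stratus: 41% × 48% × 45% = 8.856%.
Via Vantage → Stratus: 58% × 30% × 45% = 7.83%.
Via Marlow → Crestway: 41% × 83% × 55% = 18.7165%.
Total: 8.856% + 7.83% + 18.7165% = 35.4025%.
Rounded: 35.40%.

35.40%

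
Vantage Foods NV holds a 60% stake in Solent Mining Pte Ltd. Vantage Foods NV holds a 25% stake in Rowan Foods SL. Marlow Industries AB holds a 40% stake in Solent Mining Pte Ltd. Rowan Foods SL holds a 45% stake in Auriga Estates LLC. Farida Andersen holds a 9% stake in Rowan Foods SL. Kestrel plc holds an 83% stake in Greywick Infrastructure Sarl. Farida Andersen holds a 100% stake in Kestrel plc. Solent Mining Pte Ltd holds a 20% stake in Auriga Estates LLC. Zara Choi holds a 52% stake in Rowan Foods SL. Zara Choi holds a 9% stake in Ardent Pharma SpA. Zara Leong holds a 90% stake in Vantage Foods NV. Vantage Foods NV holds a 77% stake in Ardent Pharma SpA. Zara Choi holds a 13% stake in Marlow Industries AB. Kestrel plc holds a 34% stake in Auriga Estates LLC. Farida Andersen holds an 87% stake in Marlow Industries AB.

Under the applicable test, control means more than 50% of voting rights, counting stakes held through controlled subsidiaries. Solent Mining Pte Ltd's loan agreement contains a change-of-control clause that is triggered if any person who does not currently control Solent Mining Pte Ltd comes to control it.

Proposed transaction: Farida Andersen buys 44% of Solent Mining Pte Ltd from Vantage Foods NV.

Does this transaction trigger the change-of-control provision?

The purchase adds only to Farida's holdings (Vantage's stake shrinks), so Farida is the only person who could newly come to control Solent.
Farida holds 100% of Kestrel, so Farida controls Kestrel.
Farida holds 87% of Marlow, so Farida controls Marlow.
Kestrel holds 83% of Greywick, so Farida controls Greywick.
In Solent, Farida's side holds only 40%, not > 50%.
So before the transaction, Farida does not control Solent.
After the purchase, Farida holds 44% of Solent directly, and Vantage's stake falls to 16%.
Marlow and Farida together hold 40% + 44% = 84% of Solent, so Farida controls Solent.
Farida did not control Solent before and does after, so the clause is triggered.

Yes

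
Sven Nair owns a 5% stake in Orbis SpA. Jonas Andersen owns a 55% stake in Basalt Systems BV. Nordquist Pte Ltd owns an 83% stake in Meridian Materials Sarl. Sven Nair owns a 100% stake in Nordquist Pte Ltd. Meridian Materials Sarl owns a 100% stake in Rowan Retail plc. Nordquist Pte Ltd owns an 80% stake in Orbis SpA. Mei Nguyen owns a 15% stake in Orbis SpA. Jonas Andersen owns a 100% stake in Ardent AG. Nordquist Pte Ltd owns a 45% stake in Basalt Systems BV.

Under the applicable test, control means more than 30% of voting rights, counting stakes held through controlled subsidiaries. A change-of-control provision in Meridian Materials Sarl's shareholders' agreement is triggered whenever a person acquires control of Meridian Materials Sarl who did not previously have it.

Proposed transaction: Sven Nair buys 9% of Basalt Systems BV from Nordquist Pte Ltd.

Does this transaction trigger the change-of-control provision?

No

The purchase adds only to Sven's holdings (Nordquist's stake shrinks), so Sven is the only person who could newly come to control Meridian.
Sven holds 100% of Nordquist, so Sven controls Nordquist.
Nordquist holds 83% of Meridian, so Sven controls Meridian.
So Sven already controls Meridian before the transaction.
After the purchase, Sven holds 9% of Basalt directly, and Nordquist's stake falls to 36%.
Sven controlled Meridian already, so this is not a new person acquiring control; every other person's position is unchanged or reduced.
No new person acquires control, so the clause is not triggered.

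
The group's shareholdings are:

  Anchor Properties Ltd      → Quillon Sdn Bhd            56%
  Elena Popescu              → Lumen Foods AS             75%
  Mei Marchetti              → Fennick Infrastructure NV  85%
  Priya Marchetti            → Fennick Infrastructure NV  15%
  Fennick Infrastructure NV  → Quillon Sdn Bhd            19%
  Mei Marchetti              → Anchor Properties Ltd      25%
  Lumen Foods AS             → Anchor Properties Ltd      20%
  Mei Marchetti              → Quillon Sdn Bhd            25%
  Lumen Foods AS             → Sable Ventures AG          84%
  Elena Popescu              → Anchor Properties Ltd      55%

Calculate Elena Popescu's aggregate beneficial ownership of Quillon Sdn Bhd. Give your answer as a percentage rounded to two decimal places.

39.20%

Elena reaches Quillon along 2 paths.
Via Lumen → Anchor: 75% × 20% × 56% = 8.4%.
Via Anchor: 55% × 56% = 30.8%.
Total: 8.4% + 30.8% = 39.2%.
Rounded: 39.20%.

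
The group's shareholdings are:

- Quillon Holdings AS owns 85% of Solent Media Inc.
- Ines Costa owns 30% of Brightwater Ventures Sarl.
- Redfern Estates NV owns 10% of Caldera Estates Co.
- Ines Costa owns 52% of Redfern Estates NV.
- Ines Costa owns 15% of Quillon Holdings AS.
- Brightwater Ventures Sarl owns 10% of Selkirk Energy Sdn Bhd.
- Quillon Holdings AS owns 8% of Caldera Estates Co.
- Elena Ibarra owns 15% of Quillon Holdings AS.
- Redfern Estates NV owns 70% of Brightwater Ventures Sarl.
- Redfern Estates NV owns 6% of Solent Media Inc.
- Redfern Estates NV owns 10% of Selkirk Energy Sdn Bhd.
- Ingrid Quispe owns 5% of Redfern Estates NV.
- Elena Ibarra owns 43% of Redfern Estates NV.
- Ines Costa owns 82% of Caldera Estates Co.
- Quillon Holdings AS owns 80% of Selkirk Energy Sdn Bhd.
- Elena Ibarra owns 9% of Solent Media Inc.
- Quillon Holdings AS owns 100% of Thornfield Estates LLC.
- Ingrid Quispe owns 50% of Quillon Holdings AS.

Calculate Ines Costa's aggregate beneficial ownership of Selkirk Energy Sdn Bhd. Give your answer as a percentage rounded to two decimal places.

23.84%

Ines reaches Selkirk along 4 paths.
Via Quillon: 15% × 80% = 12%.
Via Redfern: 52% × 10% = 5.2%.
Via Redfern → Brightwater: 52% × 70% × 10% = 3.64%.
Via Brightwater: 30% × 10% = 3%.
Total: 12% + 5.2% + 3.64% + 3% = 23.84%.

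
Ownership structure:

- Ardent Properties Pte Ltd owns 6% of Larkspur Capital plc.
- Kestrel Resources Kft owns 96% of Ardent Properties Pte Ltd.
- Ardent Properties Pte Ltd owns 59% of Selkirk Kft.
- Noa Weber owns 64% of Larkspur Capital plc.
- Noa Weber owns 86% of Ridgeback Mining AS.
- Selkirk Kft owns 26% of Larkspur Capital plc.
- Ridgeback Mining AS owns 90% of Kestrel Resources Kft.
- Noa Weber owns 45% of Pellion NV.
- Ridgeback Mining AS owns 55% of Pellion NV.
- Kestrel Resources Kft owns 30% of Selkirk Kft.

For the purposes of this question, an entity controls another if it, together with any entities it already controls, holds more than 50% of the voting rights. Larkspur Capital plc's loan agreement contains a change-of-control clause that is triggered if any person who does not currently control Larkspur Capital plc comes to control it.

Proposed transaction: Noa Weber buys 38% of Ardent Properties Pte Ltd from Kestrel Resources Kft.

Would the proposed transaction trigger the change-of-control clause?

The purchase adds only to Noa's holdings (Kestrel's stake shrinks), so Noa is the only person who could newly come to control Larkspur.
Noa holds 86% of Ridgeback, so Noa controls Ridgeback.
Ridgeback holds 90% of Kestrel, so Noa controls Kestrel.
Kestrel holds 96% of Ardent, so Noa controls Ardent.
Ardent and Kestrel together hold 59% + 30% = 89% of Selkirk, so Noa controls Selkirk.
Noa and Selkirk and Ardent together hold 64% + 26% + 6% = 96% of Larkspur, so Noa controls Larkspur.
So Noa already controls Larkspur before the transaction.
After the purchase, Noa holds 38% of Ardent directly, and Kestrel's stake falls to 58%.
Noa controlled Larkspur already, so this is not a new person acquiring control; every other person's position is unchanged or reduced.
No new person acquires control, so the clause is not triggered.

No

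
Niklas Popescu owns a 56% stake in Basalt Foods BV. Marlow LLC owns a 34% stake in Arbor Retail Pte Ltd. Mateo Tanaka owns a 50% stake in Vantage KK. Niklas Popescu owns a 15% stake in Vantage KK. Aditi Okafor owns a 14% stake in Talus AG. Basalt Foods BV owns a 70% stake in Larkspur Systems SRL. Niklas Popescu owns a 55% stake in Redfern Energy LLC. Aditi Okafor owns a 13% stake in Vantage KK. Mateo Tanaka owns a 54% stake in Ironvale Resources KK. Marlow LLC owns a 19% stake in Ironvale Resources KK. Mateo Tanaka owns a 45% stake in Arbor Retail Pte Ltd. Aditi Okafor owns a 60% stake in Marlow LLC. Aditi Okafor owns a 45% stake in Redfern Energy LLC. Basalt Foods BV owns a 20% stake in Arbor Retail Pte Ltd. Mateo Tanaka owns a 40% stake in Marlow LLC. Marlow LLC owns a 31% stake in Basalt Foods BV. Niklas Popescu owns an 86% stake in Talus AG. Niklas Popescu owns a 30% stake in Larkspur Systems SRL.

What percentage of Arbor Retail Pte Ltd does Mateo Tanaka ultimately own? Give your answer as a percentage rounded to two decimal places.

Mateo reaches Arbor along 3 paths.
Via Marlow → Basalt: 40% × 31% × 20% = 2.48%.
Direct stake: 45% = 45%.
Via Marlow: 40% × 34% = 13.6%.
Total: 2.48% + 45% + 13.6% = 61.08%.

61.08%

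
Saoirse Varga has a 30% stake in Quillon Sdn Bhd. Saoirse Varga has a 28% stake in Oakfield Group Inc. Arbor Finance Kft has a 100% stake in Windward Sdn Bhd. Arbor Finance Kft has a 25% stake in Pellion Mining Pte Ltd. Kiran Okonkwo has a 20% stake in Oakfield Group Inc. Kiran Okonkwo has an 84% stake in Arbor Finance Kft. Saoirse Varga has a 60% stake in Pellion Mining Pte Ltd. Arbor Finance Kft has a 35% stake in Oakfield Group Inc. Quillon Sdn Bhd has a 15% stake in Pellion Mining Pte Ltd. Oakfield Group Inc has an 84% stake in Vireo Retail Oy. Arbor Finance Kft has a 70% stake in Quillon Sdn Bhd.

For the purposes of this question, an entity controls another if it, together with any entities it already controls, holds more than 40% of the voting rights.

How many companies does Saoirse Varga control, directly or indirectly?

1

Saoirse holds 60% of Pellion, so Saoirse controls Pellion.
No other company's threshold is met.
Saoirse controls 1 company.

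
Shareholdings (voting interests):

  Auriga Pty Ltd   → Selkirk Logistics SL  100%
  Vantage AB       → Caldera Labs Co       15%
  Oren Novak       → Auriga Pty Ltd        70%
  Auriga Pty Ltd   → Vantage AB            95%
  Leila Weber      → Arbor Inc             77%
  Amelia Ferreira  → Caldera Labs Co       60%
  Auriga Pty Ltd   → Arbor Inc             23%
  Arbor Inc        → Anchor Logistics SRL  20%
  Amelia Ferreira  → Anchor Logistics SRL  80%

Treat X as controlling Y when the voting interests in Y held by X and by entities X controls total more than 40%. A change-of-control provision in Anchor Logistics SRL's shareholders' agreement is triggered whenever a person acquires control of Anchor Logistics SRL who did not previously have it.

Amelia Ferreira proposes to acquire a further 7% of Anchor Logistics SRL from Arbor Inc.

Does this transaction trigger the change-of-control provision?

The purchase adds only to Amelia's holdings (Arbor's stake shrinks), so Amelia is the only person who could newly come to control Anchor.
Amelia holds 80% of Anchor, so Amelia controls Anchor.
So Amelia already controls Anchor before the transaction.
After the purchase, Amelia's direct stake in Anchor rises to 80% + 7% = 87%, and Arbor's stake falls to 13%.
Amelia controlled Anchor already, so this is not a new person acquiring control; every other person's position is unchanged or reduced.
No new person acquires control, so the clause is not triggered.

No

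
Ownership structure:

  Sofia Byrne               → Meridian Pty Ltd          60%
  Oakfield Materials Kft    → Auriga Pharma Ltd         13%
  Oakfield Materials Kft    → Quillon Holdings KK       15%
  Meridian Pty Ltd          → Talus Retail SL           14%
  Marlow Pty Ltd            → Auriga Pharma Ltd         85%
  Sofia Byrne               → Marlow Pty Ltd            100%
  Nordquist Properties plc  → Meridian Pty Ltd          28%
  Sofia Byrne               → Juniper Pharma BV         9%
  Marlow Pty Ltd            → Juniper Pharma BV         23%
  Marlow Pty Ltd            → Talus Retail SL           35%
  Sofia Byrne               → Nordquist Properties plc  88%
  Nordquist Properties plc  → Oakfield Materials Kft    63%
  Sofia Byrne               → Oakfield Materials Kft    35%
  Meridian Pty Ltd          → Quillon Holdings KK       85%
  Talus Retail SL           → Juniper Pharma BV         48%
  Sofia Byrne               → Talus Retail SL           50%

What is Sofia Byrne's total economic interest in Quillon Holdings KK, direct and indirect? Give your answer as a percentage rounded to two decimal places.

Sofia reaches Quillon along 4 paths.
Via Meridian: 60% × 85% = 51%.
Via Nordquist → Meridian: 88% × 28% × 85% = 20.944%.
Via Oakfield: 35% × 15% = 5.25%.
Via Nordquist → Oakfield: 88% × 63% × 15% = 8.316%.
Total: 51% + 20.944% + 5.25% + 8.316% = 85.51%.

85.51%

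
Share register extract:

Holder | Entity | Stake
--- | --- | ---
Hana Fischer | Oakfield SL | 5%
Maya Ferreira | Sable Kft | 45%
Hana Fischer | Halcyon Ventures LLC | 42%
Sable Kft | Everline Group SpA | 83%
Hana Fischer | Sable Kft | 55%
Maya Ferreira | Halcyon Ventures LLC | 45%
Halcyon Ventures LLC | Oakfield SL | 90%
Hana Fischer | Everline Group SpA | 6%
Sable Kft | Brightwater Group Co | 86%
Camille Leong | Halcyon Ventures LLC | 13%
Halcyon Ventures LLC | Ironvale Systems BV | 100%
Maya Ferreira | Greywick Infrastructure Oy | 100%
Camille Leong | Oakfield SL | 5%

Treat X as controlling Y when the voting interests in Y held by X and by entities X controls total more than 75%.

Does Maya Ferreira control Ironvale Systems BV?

Maya holds 100% of Greywick, so Maya controls Greywick.
Neither Maya nor any entity Maya controls holds any voting interest in Ironvale.
So Maya does not control Ironvale.

No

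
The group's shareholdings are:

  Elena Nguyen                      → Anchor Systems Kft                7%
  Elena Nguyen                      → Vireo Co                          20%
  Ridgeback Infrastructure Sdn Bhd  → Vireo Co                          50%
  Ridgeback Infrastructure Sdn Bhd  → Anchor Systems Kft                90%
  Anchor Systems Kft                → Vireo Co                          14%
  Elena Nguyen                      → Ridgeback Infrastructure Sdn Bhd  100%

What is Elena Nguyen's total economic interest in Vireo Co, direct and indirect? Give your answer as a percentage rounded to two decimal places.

Elena reaches Vireo along 4 paths.
Via Ridgeback → Anchor: 100% × 90% × 14% = 12.6%.
Via Anchor: 7% × 14% = 0.98%.
Via Ridgeback: 100% × 50% = 50%.
Direct stake: 20% = 20%.
Total: 12.6% + 0.98% + 50% + 20% = 83.58%.

83.58%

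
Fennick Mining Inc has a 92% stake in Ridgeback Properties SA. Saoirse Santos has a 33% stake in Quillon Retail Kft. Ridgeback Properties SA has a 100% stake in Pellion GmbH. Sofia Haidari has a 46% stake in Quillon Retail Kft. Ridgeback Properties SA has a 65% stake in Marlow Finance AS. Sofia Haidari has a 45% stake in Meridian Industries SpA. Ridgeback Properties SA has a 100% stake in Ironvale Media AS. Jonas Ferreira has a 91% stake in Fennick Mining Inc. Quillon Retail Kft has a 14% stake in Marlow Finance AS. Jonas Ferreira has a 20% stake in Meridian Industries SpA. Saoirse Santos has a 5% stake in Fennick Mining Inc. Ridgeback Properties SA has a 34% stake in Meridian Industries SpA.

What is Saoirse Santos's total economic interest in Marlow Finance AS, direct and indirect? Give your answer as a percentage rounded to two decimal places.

7.61%

Saoirse reaches Marlow along 2 paths.
Via Fennick → Ridgeback: 5% × 92% × 65% = 2.99%.
Via Quillon: 33% × 14% = 4.62%.
Total: 2.99% + 4.62% = 7.61%.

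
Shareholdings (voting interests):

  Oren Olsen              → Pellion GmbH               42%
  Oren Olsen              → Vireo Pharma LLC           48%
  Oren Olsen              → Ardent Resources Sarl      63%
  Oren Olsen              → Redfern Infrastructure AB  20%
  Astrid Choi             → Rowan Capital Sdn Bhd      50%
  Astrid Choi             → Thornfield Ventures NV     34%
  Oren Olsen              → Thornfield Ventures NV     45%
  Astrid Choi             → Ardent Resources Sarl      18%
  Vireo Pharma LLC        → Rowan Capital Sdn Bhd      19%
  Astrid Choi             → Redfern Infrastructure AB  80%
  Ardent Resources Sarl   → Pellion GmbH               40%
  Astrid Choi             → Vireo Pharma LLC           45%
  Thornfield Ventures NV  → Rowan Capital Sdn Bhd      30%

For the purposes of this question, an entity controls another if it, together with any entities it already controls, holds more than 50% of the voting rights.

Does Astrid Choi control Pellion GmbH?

No

Astrid holds 80% of Redfern, so Astrid controls Redfern.
Neither Astrid nor any entity Astrid controls holds any voting interest in Pellion.
So Astrid does not control Pellion.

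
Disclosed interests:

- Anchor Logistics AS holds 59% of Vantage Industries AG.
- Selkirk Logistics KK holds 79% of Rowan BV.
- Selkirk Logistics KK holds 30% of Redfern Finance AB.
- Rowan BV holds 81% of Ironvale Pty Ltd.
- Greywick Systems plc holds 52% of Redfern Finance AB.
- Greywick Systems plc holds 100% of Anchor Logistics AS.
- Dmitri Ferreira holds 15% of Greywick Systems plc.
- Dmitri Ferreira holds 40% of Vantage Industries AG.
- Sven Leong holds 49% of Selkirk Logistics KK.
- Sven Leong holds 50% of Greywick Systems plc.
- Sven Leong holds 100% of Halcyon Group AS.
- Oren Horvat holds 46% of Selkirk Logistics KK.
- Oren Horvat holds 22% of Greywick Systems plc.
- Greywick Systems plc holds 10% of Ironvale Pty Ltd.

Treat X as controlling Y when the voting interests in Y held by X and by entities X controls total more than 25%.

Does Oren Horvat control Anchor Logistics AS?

Oren holds 46% of Selkirk, so Oren controls Selkirk.
Selkirk holds 30% of Redfern, so Oren controls Redfern.
Selkirk holds 79% of Rowan, so Oren controls Rowan.
Rowan holds 81% of Ironvale, so Oren controls Ironvale.
Neither Oren nor any entity Oren controls holds any voting interest in Anchor.
So Oren does not control Anchor.

No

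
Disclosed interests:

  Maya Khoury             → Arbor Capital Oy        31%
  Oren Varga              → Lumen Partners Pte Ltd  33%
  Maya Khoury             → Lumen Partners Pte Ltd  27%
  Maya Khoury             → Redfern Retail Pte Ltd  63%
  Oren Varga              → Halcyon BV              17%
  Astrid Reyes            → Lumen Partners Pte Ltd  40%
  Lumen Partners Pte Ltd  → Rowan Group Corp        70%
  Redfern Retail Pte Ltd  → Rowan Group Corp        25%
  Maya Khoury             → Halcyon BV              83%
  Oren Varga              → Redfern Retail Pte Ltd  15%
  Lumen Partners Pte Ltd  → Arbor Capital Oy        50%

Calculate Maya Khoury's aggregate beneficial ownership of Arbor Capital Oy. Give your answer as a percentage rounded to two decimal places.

Maya reaches Arbor along 2 paths.
Direct stake: 31% = 31%.
Via Lumen: 27% × 50% = 13.5%.
Total: 31% + 13.5% = 44.5%.
Rounded: 44.50%.

44.50%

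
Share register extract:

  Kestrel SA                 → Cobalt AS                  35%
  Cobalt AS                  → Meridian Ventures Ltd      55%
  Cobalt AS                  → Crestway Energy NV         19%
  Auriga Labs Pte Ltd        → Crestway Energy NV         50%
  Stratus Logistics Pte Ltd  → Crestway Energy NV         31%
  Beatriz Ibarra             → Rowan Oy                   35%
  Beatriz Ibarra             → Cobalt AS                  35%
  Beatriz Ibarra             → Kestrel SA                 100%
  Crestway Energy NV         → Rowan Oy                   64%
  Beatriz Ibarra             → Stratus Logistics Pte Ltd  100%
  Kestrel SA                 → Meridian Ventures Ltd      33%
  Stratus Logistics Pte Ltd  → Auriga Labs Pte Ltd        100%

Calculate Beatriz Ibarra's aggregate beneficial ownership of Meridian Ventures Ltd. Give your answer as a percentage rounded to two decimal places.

Beatriz reaches Meridian along 3 paths.
Via Kestrel → Cobalt: 100% × 35% × 55% = 19.25%.
Via Cobalt: 35% × 55% = 19.25%.
Via Kestrel: 100% × 33% = 33%.
Total: 19.25% + 19.25% + 33% = 71.5%.
Rounded: 71.50%.

71.50%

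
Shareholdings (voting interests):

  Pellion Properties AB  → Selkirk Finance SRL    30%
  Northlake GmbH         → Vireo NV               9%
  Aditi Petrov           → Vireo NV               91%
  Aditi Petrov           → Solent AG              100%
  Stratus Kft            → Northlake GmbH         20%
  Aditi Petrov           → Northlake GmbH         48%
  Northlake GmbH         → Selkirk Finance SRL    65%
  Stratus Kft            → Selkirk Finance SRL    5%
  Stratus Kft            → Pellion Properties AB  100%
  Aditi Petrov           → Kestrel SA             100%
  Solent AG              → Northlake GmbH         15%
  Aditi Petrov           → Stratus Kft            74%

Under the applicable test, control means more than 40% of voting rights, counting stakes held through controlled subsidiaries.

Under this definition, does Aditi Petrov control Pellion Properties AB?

Aditi holds 74% of Stratus, so Aditi controls Stratus.
Stratus holds 100% of Pellion, so Aditi controls Pellion.

Yes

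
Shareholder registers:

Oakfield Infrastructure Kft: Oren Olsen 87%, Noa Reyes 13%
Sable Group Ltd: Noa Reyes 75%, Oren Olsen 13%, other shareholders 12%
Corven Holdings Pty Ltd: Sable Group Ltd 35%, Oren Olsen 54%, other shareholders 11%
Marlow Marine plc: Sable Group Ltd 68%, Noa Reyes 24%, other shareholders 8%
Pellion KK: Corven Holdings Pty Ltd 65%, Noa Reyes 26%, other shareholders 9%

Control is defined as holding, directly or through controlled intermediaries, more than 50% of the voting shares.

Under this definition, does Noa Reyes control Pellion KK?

Noa holds 75% of Sable, so Noa controls Sable.
Sable and Noa together hold 68% + 24% = 92% of Marlow, so Noa controls Marlow.
In Pellion, Noa's side holds only 26%, not > 50%.
So Noa does not control Pellion.

No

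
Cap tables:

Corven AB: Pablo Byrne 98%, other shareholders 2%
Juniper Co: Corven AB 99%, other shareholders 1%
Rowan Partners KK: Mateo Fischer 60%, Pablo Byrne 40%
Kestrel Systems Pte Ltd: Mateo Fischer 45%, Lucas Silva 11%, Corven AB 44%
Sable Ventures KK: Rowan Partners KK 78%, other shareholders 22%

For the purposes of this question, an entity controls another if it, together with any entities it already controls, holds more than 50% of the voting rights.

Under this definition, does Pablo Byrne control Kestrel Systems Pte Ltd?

Pablo holds 98% of Corven, so Pablo controls Corven.
Corven holds 99% of Juniper, so Pablo controls Juniper.
In Kestrel, Pablo's side holds only 44%, not > 50%.
So Pablo does not control Kestrel.

No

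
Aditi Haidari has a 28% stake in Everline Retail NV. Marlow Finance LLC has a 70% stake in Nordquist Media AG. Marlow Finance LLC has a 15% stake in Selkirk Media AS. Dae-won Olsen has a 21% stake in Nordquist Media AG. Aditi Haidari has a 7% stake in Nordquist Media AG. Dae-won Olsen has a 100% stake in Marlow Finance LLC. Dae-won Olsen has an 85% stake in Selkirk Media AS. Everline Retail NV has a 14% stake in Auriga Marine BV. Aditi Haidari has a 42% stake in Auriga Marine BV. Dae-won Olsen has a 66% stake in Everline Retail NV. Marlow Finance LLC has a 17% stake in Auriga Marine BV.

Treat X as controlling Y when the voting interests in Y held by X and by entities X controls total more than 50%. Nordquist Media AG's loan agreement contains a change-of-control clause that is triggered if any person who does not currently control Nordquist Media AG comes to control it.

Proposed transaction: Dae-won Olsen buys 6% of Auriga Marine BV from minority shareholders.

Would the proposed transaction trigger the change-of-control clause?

No

The purchase changes only Dae-won's holdings, so Dae-won is the only person who could newly come to control Nordquist.
Dae-won holds 100% of Marlow, so Dae-won controls Marlow.
Dae-won and Marlow together hold 21% + 70% = 91% of Nordquist, so Dae-won controls Nordquist.
So Dae-won already controls Nordquist before the transaction.
After the purchase, Dae-won holds 6% of Auriga directly.
Dae-won controlled Nordquist already, so this is not a new person acquiring control; every other person's position is unchanged or reduced.
No new person acquires control, so the clause is not triggered.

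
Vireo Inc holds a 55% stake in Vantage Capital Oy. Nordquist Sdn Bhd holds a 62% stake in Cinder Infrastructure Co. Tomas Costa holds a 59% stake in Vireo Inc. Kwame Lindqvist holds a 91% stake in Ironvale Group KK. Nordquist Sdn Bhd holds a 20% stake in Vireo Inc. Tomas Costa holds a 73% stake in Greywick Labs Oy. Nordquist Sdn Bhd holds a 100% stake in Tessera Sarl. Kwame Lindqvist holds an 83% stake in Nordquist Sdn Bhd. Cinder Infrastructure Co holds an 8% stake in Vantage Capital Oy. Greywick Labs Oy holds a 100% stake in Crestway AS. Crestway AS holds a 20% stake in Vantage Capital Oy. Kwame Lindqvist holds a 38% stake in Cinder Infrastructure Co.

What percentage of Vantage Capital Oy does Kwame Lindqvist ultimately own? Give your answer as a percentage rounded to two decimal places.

Kwame reaches Vantage along 3 paths.
Via Nordquist → Vireo: 83% × 20% × 55% = 9.13%.
Via Nordquist → Cinder: 83% × 62% × 8% = 4.1168%.
Via Cinder: 38% × 8% = 3.04%.
Total: 9.13% + 4.1168% + 3.04% = 16.2868%.
Rounded: 16.29%.

16.29%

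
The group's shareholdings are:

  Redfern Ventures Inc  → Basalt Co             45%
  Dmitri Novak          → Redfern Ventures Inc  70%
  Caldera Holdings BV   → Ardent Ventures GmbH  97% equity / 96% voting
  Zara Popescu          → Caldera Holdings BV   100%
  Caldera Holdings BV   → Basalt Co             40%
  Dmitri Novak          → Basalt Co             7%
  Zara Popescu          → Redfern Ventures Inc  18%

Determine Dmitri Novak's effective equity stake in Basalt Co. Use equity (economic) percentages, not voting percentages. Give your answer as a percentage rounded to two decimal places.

38.50%

Dmitri reaches Basalt along 2 paths.
Via Redfern: 70% × 45% = 31.5%.
Direct stake: 7% = 7%.
Total: 31.5% + 7% = 38.5%.
Rounded: 38.50%.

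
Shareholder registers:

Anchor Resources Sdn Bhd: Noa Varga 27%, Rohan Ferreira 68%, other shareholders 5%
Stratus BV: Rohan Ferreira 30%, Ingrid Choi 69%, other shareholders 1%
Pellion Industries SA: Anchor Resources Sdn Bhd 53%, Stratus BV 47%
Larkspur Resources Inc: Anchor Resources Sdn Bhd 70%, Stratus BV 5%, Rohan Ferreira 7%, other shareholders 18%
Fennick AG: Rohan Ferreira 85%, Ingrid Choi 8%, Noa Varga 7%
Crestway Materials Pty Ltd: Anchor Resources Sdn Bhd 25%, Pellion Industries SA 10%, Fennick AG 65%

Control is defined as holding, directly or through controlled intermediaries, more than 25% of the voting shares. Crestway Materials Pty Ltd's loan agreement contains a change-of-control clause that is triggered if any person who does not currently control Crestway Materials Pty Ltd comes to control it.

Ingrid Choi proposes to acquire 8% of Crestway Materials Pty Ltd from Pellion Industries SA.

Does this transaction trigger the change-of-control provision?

The purchase adds only to Ingrid's holdings (Pellion's stake shrinks), so Ingrid is the only person who could newly come to control Crestway.
Ingrid holds 69% of Stratus, so Ingrid controls Stratus.
Stratus holds 47% of Pellion, so Ingrid controls Pellion.
In Crestway, Ingrid's side holds only 10%, not > 25%.
So before the transaction, Ingrid does not control Crestway.
After the purchase, Ingrid holds 8% of Crestway directly, and Pellion's stake falls to 2%.
After the transaction, Ingrid's side holds 2% + 8% = 10% of Crestway, not > 25%, so Ingrid still does not control Crestway.
No new person acquires control, so the clause is not triggered.

No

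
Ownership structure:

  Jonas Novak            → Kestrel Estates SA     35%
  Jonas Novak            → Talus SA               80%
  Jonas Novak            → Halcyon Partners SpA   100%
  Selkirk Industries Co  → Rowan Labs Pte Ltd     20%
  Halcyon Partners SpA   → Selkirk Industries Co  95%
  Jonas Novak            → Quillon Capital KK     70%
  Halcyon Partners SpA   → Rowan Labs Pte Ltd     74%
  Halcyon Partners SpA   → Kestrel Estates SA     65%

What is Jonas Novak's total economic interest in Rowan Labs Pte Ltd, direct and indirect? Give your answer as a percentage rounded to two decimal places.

93.00%

Jonas reaches Rowan along 2 paths.
Via Halcyon: 100% × 74% = 74%.
Via Halcyon → Selkirk: 100% × 95% × 20% = 19%.
Total: 74% + 19% = 93%.
Rounded: 93.00%.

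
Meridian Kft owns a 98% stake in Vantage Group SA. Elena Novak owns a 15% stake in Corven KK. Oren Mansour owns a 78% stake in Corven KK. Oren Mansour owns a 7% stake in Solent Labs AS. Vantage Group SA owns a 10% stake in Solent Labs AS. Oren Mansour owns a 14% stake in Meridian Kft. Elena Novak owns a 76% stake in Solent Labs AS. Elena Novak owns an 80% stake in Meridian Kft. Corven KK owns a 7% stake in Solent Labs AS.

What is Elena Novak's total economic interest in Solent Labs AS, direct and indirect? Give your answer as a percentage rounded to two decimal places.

84.89%

Elena reaches Solent along 3 paths.
Via Meridian → Vantage: 80% × 98% × 10% = 7.84%.
Direct stake: 76% = 76%.
Via Corven: 15% × 7% = 1.05%.
Total: 7.84% + 76% + 1.05% = 84.89%.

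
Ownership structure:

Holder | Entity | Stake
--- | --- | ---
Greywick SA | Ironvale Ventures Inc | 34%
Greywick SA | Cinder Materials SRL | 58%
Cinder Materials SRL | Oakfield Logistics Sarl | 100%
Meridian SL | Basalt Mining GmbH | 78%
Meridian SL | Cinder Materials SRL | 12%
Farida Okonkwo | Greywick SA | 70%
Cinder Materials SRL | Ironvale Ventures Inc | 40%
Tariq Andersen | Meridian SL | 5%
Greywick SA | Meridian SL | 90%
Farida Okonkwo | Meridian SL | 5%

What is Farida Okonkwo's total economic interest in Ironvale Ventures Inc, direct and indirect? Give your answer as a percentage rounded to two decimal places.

Farida reaches Ironvale along 4 paths.
Via Greywick: 70% × 34% = 23.8%.
Via Meridian → Cinder: 5% × 12% × 40% = 0.24%.
Via Greywick → Meridian → Cinder: 70% × 90% × 12% × 40% = 3.024%.
Via Greywick → Cinder: 70% × 58% × 40% = 16.24%.
Total: 23.8% + 0.24% + 3.024% + 16.24% = 43.304%.
Rounded: 43.30%.

43.30%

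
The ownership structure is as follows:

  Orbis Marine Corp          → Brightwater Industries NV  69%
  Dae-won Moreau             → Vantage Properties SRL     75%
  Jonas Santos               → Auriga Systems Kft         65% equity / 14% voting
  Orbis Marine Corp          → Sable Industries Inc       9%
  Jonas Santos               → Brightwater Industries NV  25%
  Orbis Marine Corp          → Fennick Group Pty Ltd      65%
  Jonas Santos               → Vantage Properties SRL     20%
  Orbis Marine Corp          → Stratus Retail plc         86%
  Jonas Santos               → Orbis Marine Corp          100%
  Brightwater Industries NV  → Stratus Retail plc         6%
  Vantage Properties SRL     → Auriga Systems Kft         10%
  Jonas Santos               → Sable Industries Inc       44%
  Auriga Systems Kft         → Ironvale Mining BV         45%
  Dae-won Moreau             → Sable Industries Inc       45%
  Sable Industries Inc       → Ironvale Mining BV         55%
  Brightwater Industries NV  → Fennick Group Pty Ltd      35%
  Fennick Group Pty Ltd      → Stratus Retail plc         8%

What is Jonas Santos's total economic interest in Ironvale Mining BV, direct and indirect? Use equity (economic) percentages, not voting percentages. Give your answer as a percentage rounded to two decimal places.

Jonas reaches Ironvale along 4 paths.
Via Orbis → Sable: 100% × 9% × 55% = 4.95%.
Via Sable: 44% × 55% = 24.2%.
Via Vantage → Auriga: 20% × 10% × 45% = 0.9%.
Via Auriga: 65% × 45% = 29.25%.
Total: 4.95% + 24.2% + 0.9% + 29.25% = 59.3%.
Rounded: 59.30%.

59.30%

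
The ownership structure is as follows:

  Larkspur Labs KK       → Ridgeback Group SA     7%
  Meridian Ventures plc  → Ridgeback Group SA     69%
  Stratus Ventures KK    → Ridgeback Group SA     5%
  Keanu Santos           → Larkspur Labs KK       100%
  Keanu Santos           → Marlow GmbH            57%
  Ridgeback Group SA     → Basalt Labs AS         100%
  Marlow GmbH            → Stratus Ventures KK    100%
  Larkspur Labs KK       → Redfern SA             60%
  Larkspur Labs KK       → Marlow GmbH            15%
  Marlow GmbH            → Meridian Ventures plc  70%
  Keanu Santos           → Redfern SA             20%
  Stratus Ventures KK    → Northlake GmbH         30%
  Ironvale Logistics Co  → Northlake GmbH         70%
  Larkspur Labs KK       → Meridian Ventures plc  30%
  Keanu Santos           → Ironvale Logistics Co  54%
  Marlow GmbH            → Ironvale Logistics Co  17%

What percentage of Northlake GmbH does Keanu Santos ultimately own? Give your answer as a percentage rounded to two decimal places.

Keanu reaches Northlake along 5 paths.
Via Ironvale: 54% × 70% = 37.8%.
Via Larkspur → Marlow → Ironvale: 100% × 15% × 17% × 70% = 1.785%.
Via Marlow → Ironvale: 57% × 17% × 70% = 6.783%.
Via Larkspur → Marlow → Stratus: 100% × 15% × 100% × 30% = 4.5%.
Via Marlow → Stratus: 57% × 100% × 30% = 17.1%.
Total: 37.8% + 1.785% + 6.783% + 4.5% + 17.1% = 67.968%.
Rounded: 67.97%.

67.97%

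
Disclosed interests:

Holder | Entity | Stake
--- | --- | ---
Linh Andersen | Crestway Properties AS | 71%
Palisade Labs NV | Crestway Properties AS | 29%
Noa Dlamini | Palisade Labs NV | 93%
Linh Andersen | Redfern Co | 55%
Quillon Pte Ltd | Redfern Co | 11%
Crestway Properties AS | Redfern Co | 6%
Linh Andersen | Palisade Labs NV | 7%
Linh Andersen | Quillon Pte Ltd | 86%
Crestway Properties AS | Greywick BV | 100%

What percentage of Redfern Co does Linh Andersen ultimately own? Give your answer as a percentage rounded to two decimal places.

Linh reaches Redfern along 4 paths.
Via Quillon: 86% × 11% = 9.46%.
Direct stake: 55% = 55%.
Via Crestway: 71% × 6% = 4.26%.
Via Palisade → Crestway: 7% × 29% × 6% = 0.1218%.
Total: 9.46% + 55% + 4.26% + 0.1218% = 68.8418%.
Rounded: 68.84%.

68.84%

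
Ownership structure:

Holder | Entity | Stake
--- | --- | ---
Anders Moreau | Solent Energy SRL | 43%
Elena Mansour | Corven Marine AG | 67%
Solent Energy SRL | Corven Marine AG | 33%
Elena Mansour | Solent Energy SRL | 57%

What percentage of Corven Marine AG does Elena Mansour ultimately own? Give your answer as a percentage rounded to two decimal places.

Elena reaches Corven along 2 paths.
Via Solent: 57% × 33% = 18.81%.
Direct stake: 67% = 67%.
Total: 18.81% + 67% = 85.81%.

85.81%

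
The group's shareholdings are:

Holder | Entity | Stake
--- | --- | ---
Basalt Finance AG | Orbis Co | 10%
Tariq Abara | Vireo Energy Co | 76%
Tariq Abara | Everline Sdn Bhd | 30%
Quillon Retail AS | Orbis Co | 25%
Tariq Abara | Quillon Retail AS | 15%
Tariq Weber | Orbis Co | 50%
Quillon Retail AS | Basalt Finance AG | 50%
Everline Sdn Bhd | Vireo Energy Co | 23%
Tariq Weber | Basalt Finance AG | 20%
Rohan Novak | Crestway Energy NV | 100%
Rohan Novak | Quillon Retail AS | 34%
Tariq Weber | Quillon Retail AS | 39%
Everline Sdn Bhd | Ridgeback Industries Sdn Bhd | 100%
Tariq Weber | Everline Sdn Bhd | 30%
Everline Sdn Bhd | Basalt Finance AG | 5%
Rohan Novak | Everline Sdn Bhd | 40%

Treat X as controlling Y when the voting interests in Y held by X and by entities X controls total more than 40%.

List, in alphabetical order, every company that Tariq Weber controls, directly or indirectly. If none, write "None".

Tariq Weber holds 50% of Orbis, so Tariq Weber controls Orbis.
No other company's threshold is met.

Orbis Co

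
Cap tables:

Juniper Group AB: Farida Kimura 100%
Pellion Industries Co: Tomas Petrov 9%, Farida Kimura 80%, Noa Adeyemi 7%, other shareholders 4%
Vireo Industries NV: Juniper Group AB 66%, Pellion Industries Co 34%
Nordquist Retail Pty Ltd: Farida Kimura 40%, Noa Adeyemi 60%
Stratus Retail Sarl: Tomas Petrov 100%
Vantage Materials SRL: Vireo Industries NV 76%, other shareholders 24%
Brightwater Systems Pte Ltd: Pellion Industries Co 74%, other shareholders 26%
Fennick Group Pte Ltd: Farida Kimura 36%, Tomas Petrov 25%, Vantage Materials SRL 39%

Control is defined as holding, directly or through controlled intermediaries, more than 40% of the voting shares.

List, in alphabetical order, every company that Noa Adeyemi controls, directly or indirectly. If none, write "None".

Noa holds 60% of Nordquist, so Noa controls Nordquist.
No other company's threshold is met.

Nordquist Retail Pty Ltd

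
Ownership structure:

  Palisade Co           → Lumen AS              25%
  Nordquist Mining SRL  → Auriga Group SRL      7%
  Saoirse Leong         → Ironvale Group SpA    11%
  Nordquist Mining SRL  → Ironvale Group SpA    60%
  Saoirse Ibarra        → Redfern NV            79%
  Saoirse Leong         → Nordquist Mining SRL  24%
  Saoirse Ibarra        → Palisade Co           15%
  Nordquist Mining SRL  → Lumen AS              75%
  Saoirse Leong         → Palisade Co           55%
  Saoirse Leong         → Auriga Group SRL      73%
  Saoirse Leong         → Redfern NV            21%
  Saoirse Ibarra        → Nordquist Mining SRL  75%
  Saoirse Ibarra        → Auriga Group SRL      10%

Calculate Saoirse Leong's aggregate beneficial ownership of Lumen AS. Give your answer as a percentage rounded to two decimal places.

Saoirse Leong reaches Lumen along 2 paths.
Via Nordquist: 24% × 75% = 18%.
Via Palisade: 55% × 25% = 13.75%.
Total: 18% + 13.75% = 31.75%.

31.75%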